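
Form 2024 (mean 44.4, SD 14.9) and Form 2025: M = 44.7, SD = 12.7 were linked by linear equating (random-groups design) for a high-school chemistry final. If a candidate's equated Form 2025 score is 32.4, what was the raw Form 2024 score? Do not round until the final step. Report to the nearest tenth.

30.0

Invert y = (SD_Y/SD_X)(x − M_X) + M_Y:
x = (SD_X/SD_Y)(y − M_Y) + M_X = (14.9/12.7)(32.4 − 44.7) + 44.4
x = 1.173228 × -12.300 + 44.4 = 30.0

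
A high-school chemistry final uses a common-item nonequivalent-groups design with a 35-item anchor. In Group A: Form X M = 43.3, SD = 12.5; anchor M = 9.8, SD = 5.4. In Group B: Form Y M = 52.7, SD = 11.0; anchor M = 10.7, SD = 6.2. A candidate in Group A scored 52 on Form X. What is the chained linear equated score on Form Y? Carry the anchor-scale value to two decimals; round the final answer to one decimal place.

Form X → anchor (Group A): v = (5.4/12.5)(52 − 43.3) + 9.8 = 13.56
anchor → Form Y (Group B): y = (11.0/6.2)(13.56 − 10.7) + 52.7 = 57.8

57.8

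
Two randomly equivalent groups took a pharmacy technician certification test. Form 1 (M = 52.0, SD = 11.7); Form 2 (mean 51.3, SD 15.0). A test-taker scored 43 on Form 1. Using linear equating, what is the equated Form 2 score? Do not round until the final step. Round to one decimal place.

Linear equating: y = (SD_Y/SD_X)(x − M_X) + M_Y
y = (15.0/11.7)(43 − 52.0) + 51.3
y = 1.282051 × -9.0 + 51.3 = -11.5385 + 51.3 = 39.8

39.8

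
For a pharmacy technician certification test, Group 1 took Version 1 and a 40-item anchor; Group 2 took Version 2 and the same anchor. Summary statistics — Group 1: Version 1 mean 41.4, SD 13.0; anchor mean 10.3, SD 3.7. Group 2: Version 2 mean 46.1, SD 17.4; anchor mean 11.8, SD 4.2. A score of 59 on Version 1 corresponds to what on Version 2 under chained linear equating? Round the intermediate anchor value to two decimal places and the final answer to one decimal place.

Version 1 → anchor (Group 1): v = (3.7/13.0)(59 − 41.4) + 10.3 = 15.31
anchor → Version 2 (Group 2): y = (17.4/4.2)(15.31 − 11.8) + 46.1 = 60.6

60.6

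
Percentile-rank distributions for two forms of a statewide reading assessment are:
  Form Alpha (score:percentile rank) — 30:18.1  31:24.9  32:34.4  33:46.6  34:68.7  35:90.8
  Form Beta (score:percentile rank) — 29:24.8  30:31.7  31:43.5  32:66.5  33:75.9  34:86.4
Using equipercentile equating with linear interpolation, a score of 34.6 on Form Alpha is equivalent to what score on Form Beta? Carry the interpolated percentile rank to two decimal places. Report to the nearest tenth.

33.6

PR of 34.6 on Form Alpha: 68.7 + (34.6 − 34)/(35 − 34) × (90.8 − 68.7) = 81.96
On Form Beta, PR 81.96 falls between score 33 (PR 75.9) and 34 (PR 86.4).
Interpolate: 33 + (81.96 − 75.9)/(86.4 − 75.9) × (34 − 33) = 33.6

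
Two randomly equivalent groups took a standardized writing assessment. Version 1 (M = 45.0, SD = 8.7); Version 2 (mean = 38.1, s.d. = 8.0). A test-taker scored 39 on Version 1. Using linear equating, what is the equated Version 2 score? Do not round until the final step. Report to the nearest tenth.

Linear equating: y = (SD_Y/SD_X)(x − M_X) + M_Y
y = (8.0/8.7)(39 − 45.0) + 38.1
y = 0.919540 × -6.0 + 38.1 = -5.5172 + 38.1 = 32.6

32.6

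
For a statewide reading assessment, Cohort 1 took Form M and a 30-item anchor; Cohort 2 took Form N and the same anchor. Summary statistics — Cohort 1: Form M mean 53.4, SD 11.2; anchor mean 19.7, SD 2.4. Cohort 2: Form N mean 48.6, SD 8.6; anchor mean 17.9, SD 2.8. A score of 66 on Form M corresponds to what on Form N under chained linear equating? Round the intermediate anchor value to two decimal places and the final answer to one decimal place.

Form M → anchor (Cohort 1): v = (2.4/11.2)(66 − 53.4) + 19.7 = 22.40
anchor → Form N (Cohort 2): y = (8.6/2.8)(22.40 − 17.9) + 48.6 = 62.4

62.4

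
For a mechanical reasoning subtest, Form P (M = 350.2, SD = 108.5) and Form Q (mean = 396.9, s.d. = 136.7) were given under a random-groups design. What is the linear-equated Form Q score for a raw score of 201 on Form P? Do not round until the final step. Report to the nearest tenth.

208.9

Linear equating: y = (SD_Y/SD_X)(x − M_X) + M_Y
y = (136.7/108.5)(201 − 350.2) + 396.9
y = 1.259908 × -149.2 + 396.9 = -187.9782 + 396.9 = 208.9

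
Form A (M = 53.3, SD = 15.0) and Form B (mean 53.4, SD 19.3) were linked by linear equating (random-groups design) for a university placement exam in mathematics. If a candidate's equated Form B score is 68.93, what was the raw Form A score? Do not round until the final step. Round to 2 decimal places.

65.37

Invert y = (SD_Y/SD_X)(x − M_X) + M_Y:
x = (SD_X/SD_Y)(y − M_Y) + M_X = (15.0/19.3)(68.93 − 53.4) + 53.3
x = 0.777202 × 15.530 + 53.3 = 65.37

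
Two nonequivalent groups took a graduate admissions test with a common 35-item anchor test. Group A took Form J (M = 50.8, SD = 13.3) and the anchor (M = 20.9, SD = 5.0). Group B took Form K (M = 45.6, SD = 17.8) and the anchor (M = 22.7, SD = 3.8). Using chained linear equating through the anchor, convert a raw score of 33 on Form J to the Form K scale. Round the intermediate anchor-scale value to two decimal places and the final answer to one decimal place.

Form J → anchor (Group A): v = (5.0/13.3)(33 − 50.8) + 20.9 = 14.21
anchor → Form K (Group B): y = (17.8/3.8)(14.21 − 22.7) + 45.6 = 5.8

5.8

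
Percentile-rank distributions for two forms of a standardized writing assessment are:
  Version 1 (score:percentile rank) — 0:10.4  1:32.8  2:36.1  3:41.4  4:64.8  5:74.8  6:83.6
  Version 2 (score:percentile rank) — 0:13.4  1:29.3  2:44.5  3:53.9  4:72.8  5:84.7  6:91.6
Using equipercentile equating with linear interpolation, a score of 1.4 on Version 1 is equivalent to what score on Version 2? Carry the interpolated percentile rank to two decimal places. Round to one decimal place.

PR of 1.4 on Version 1: 32.8 + (1.4 − 1)/(2 − 1) × (36.1 − 32.8) = 34.12
On Version 2, PR 34.12 falls between score 1 (PR 29.3) and 2 (PR 44.5).
Interpolate: 1 + (34.12 − 29.3)/(44.5 − 29.3) × (2 − 1) = 1.3

1.3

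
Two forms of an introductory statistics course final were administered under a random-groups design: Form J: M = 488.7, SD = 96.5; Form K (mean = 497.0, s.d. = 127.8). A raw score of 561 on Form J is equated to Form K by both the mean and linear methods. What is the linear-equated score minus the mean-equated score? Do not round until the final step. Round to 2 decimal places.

23.45

Mean-equated: 561 + (497.0 − 488.7) = 569.30
Linear-equated: (127.8/96.5)(561 − 488.7) + 497.0 = 592.751
Difference = 592.751 − 569.30 = 23.45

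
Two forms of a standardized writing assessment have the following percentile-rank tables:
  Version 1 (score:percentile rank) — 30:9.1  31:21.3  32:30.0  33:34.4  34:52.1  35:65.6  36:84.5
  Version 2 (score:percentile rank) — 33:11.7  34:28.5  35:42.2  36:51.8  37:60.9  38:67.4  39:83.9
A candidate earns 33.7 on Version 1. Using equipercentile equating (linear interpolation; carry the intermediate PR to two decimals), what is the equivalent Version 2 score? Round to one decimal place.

PR of 33.7 on Version 1: 34.4 + (33.7 − 33)/(34 − 33) × (52.1 − 34.4) = 46.79
On Version 2, PR 46.79 falls between score 35 (PR 42.2) and 36 (PR 51.8).
Interpolate: 35 + (46.79 − 42.2)/(51.8 − 42.2) × (36 − 35) = 35.5

35.5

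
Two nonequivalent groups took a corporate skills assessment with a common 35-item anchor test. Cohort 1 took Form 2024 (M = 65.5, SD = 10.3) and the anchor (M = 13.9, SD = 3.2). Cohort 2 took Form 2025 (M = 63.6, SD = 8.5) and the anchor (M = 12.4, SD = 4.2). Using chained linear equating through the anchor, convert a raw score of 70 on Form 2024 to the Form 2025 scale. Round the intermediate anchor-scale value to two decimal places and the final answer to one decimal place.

Form 2024 → anchor (Cohort 1): v = (3.2/10.3)(70 − 65.5) + 13.9 = 15.30
anchor → Form 2025 (Cohort 2): y = (8.5/4.2)(15.30 − 12.4) + 63.6 = 69.5

69.5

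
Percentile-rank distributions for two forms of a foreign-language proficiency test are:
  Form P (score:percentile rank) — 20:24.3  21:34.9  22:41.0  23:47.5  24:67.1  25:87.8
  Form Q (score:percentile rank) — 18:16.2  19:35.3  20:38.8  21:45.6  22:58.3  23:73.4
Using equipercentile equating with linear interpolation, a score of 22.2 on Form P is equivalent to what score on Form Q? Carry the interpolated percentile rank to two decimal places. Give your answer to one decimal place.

PR of 22.2 on Form P: 41.0 + (22.2 − 22)/(23 − 22) × (47.5 − 41.0) = 42.30
On Form Q, PR 42.30 falls between score 20 (PR 38.8) and 21 (PR 45.6).
Interpolate: 20 + (42.30 − 38.8)/(45.6 − 38.8) × (21 − 20) = 20.5

20.5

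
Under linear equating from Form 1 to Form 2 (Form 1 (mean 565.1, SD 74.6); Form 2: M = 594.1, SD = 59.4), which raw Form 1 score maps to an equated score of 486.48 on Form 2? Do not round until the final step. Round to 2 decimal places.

429.94

Invert y = (SD_Y/SD_X)(x − M_X) + M_Y:
x = (SD_X/SD_Y)(y − M_Y) + M_X = (74.6/59.4)(486.48 − 594.1) + 565.1
x = 1.255892 × -107.620 + 565.1 = 429.94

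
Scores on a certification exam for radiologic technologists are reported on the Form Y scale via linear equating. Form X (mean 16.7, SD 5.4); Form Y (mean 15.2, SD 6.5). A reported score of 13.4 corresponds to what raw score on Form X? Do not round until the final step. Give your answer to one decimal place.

15.2

Invert y = (SD_Y/SD_X)(x − M_X) + M_Y:
x = (SD_X/SD_Y)(y − M_Y) + M_X = (5.4/6.5)(13.4 − 15.2) + 16.7
x = 0.830769 × -1.800 + 16.7 = 15.2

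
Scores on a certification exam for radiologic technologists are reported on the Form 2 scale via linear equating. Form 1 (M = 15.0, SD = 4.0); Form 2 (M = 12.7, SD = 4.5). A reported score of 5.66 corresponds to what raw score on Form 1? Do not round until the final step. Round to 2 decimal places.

Invert y = (SD_Y/SD_X)(x − M_X) + M_Y:
x = (SD_X/SD_Y)(y − M_Y) + M_X = (4.0/4.5)(5.66 − 12.7) + 15.0
x = 0.888889 × -7.040 + 15.0 = 8.74

8.74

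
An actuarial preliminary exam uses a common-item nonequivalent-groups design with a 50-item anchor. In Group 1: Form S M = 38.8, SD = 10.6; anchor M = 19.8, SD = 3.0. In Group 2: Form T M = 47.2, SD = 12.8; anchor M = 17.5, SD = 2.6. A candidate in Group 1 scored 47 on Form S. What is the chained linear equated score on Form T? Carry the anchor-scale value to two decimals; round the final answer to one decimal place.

69.9

Form S → anchor (Group 1): v = (3.0/10.6)(47 − 38.8) + 19.8 = 22.12
anchor → Form T (Group 2): y = (12.8/2.6)(22.12 − 17.5) + 47.2 = 69.9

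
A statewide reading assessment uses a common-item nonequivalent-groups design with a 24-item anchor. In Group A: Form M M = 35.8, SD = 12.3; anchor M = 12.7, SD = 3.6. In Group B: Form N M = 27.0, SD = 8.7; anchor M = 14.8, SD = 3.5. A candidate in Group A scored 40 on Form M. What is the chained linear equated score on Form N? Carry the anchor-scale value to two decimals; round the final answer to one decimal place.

Form M → anchor (Group A): v = (3.6/12.3)(40 − 35.8) + 12.7 = 13.93
anchor → Form N (Group B): y = (8.7/3.5)(13.93 − 14.8) + 27.0 = 24.8

24.8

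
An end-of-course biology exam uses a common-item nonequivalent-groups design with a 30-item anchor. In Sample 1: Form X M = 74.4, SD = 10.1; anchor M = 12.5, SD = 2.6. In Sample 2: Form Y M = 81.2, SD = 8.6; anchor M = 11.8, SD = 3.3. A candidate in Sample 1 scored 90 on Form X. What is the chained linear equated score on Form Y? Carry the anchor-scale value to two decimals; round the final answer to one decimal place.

93.5

Form X → anchor (Sample 1): v = (2.6/10.1)(90 − 74.4) + 12.5 = 16.52
anchor → Form Y (Sample 2): y = (8.6/3.3)(16.52 − 11.8) + 81.2 = 93.5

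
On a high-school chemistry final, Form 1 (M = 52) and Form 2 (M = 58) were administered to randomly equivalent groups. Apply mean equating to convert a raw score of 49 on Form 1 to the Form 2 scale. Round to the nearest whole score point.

55

Mean equating: y = x + (M_Y − M_X) = 49 + (58 − 52) = 55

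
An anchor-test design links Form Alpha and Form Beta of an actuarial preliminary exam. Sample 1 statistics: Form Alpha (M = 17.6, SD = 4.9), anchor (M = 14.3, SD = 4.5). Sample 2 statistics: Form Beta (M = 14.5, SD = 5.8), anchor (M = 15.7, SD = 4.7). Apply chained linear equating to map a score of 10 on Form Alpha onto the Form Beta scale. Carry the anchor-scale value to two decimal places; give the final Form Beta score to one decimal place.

Form Alpha → anchor (Sample 1): v = (4.5/4.9)(10 − 17.6) + 14.3 = 7.32
anchor → Form Beta (Sample 2): y = (5.8/4.7)(7.32 − 15.7) + 14.5 = 4.2

4.2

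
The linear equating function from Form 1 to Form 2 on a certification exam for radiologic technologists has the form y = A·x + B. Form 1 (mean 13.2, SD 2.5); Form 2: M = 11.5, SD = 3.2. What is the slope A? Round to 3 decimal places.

A = SD_Y / SD_X = 3.2 / 2.5 = 1.280

1.280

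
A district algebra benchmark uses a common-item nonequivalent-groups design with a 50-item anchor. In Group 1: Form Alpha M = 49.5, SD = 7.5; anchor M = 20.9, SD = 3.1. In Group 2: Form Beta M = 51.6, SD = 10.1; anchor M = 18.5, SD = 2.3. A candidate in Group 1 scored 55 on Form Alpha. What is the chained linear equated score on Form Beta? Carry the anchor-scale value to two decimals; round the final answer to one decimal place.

72.1

Form Alpha → anchor (Group 1): v = (3.1/7.5)(55 − 49.5) + 20.9 = 23.17
anchor → Form Beta (Group 2): y = (10.1/2.3)(23.17 − 18.5) + 51.6 = 72.1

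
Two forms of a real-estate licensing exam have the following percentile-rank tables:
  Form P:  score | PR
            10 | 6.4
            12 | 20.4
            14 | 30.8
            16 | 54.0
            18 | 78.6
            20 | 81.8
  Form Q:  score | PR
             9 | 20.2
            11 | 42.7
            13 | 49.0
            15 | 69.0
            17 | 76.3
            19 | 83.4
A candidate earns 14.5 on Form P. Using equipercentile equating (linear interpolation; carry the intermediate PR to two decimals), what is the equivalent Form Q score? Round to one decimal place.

PR of 14.5 on Form P: 30.8 + (14.5 − 14)/(16 − 14) × (54.0 − 30.8) = 36.60
On Form Q, PR 36.60 falls between score 9 (PR 20.2) and 11 (PR 42.7).
Interpolate: 9 + (36.60 − 20.2)/(42.7 − 20.2) × (11 − 9) = 10.5

10.5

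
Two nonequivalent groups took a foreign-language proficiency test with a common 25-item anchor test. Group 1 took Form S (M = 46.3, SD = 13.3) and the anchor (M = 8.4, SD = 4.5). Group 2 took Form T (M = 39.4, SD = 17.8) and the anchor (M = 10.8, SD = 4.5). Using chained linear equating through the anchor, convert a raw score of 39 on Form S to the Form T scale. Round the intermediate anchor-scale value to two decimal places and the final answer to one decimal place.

Form S → anchor (Group 1): v = (4.5/13.3)(39 − 46.3) + 8.4 = 5.93
anchor → Form T (Group 2): y = (17.8/4.5)(5.93 − 10.8) + 39.4 = 20.1

20.1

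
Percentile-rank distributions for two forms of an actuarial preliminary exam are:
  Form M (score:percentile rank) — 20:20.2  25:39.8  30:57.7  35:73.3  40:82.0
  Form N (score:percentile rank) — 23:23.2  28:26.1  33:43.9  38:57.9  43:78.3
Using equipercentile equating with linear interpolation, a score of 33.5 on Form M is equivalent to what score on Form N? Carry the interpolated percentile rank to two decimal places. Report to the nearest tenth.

PR of 33.5 on Form M: 57.7 + (33.5 − 30)/(35 − 30) × (73.3 − 57.7) = 68.62
On Form N, PR 68.62 falls between score 38 (PR 57.9) and 43 (PR 78.3).
Interpolate: 38 + (68.62 − 57.9)/(78.3 − 57.9) × (43 − 38) = 40.6

40.6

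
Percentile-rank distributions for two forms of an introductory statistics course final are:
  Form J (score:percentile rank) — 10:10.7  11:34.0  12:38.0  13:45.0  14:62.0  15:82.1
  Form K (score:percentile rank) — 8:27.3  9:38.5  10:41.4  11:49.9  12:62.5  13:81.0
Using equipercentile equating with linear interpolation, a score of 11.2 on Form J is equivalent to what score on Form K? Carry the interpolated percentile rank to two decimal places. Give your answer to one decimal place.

PR of 11.2 on Form J: 34.0 + (11.2 − 11)/(12 − 11) × (38.0 − 34.0) = 34.80
On Form K, PR 34.80 falls between score 8 (PR 27.3) and 9 (PR 38.5).
Interpolate: 8 + (34.80 − 27.3)/(38.5 − 27.3) × (9 − 8) = 8.7

8.7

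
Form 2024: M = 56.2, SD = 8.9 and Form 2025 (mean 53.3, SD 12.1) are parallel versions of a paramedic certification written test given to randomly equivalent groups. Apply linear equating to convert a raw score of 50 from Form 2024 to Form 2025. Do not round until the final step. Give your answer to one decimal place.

44.9

Linear equating: y = (SD_Y/SD_X)(x − M_X) + M_Y
y = (12.1/8.9)(50 − 56.2) + 53.3
y = 1.359551 × -6.2 + 53.3 = -8.4292 + 53.3 = 44.9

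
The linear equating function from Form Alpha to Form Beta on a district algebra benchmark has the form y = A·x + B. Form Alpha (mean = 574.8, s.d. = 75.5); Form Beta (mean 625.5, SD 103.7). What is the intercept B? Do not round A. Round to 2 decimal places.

-163.99

A = SD_Y / SD_X = 103.7 / 75.5 = 1.373510
B = M_Y − A·M_X = 625.5 − 1.373510 × 574.8 = -163.99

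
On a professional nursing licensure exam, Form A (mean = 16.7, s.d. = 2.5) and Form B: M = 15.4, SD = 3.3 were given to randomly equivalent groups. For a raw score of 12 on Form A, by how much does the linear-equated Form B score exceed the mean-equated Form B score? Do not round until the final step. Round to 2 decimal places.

-1.50

Mean-equated: 12 + (15.4 − 16.7) = 10.70
Linear-equated: (3.3/2.5)(12 − 16.7) + 15.4 = 9.196
Difference = 9.196 − 10.70 = -1.50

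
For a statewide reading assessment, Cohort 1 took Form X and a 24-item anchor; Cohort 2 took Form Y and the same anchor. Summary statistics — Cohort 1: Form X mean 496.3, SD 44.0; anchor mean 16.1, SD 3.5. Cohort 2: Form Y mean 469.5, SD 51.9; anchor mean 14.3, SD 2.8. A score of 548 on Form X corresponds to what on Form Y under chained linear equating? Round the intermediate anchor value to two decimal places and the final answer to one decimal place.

579.0

Form X → anchor (Cohort 1): v = (3.5/44.0)(548 − 496.3) + 16.1 = 20.21
anchor → Form Y (Cohort 2): y = (51.9/2.8)(20.21 − 14.3) + 469.5 = 579.0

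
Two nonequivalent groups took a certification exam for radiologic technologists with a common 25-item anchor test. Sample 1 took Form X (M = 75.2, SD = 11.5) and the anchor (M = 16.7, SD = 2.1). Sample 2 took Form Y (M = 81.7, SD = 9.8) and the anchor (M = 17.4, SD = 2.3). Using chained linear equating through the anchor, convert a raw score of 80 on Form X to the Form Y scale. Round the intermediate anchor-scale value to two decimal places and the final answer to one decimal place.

Form X → anchor (Sample 1): v = (2.1/11.5)(80 − 75.2) + 16.7 = 17.58
anchor → Form Y (Sample 2): y = (9.8/2.3)(17.58 − 17.4) + 81.7 = 82.5

82.5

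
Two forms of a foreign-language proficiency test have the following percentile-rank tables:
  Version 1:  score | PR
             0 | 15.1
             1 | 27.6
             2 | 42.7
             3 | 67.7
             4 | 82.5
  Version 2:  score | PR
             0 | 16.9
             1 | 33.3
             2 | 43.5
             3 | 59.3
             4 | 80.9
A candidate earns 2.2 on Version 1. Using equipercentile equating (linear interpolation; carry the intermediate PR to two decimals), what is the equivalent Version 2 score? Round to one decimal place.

2.3

PR of 2.2 on Version 1: 42.7 + (2.2 − 2)/(3 − 2) × (67.7 − 42.7) = 47.70
On Version 2, PR 47.70 falls between score 2 (PR 43.5) and 3 (PR 59.3).
Interpolate: 2 + (47.70 − 43.5)/(59.3 − 43.5) × (3 − 2) = 2.3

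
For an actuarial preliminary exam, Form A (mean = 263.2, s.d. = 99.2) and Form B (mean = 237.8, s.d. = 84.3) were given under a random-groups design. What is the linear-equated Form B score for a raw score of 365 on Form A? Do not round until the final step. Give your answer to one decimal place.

324.3

Linear equating: y = (SD_Y/SD_X)(x − M_X) + M_Y
y = (84.3/99.2)(365 − 263.2) + 237.8
y = 0.849798 × 101.8 + 237.8 = 86.5095 + 237.8 = 324.3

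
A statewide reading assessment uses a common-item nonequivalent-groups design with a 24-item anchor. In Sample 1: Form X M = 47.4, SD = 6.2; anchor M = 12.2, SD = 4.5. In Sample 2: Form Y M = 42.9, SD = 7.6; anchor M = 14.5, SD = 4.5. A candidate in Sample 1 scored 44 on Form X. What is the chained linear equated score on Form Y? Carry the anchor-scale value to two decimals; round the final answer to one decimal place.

34.8

Form X → anchor (Sample 1): v = (4.5/6.2)(44 − 47.4) + 12.2 = 9.73
anchor → Form Y (Sample 2): y = (7.6/4.5)(9.73 − 14.5) + 42.9 = 34.8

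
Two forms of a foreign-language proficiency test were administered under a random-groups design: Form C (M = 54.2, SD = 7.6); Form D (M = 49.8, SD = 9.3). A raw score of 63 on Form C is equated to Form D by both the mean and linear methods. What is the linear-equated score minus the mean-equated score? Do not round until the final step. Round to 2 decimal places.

1.97

Mean-equated: 63 + (49.8 − 54.2) = 58.60
Linear-equated: (9.3/7.6)(63 − 54.2) + 49.8 = 60.568
Difference = 60.568 − 58.60 = 1.97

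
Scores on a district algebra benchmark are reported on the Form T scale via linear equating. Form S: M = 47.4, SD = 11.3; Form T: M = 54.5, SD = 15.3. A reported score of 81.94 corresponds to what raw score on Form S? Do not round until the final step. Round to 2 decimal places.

67.67

Invert y = (SD_Y/SD_X)(x − M_X) + M_Y:
x = (SD_X/SD_Y)(y − M_Y) + M_X = (11.3/15.3)(81.94 − 54.5) + 47.4
x = 0.738562 × 27.440 + 47.4 = 67.67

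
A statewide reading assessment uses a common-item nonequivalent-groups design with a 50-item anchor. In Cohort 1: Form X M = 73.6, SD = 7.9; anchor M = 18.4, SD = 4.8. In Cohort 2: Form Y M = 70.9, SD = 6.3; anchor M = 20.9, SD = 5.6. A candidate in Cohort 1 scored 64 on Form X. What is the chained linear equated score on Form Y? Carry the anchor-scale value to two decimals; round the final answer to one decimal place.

Form X → anchor (Cohort 1): v = (4.8/7.9)(64 − 73.6) + 18.4 = 12.57
anchor → Form Y (Cohort 2): y = (6.3/5.6)(12.57 − 20.9) + 70.9 = 61.5

61.5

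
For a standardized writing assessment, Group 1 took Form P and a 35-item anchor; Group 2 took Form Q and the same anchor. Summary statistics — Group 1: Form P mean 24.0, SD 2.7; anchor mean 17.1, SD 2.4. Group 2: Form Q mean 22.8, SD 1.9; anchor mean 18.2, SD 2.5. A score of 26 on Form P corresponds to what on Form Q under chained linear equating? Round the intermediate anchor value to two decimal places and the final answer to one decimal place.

23.3

Form P → anchor (Group 1): v = (2.4/2.7)(26 − 24.0) + 17.1 = 18.88
anchor → Form Q (Group 2): y = (1.9/2.5)(18.88 − 18.2) + 22.8 = 23.3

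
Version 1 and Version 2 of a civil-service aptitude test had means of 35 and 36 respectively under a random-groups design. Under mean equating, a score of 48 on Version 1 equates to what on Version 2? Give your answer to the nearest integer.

Mean equating: y = x + (M_Y − M_X) = 48 + (36 − 35) = 49

49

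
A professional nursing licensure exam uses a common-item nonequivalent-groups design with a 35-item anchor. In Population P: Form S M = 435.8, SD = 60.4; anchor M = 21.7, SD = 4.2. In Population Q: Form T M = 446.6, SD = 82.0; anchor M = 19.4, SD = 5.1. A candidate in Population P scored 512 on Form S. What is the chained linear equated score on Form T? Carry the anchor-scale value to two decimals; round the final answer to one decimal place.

568.8

Form S → anchor (Population P): v = (4.2/60.4)(512 − 435.8) + 21.7 = 27.00
anchor → Form T (Population Q): y = (82.0/5.1)(27.00 − 19.4) + 446.6 = 568.8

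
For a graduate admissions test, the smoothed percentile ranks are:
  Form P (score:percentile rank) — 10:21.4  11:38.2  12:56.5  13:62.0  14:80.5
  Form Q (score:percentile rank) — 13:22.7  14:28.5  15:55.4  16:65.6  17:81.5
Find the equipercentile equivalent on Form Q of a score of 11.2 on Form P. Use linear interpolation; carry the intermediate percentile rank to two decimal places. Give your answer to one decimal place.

14.5

PR of 11.2 on Form P: 38.2 + (11.2 − 11)/(12 − 11) × (56.5 − 38.2) = 41.86
On Form Q, PR 41.86 falls between score 14 (PR 28.5) and 15 (PR 55.4).
Interpolate: 14 + (41.86 − 28.5)/(55.4 − 28.5) × (15 − 14) = 14.5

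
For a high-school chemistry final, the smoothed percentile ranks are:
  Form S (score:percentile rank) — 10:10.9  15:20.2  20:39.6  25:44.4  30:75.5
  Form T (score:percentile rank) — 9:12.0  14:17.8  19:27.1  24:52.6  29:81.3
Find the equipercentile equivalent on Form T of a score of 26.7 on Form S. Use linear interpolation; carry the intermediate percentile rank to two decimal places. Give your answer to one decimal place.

PR of 26.7 on Form S: 44.4 + (26.7 − 25)/(30 − 25) × (75.5 − 44.4) = 54.97
On Form T, PR 54.97 falls between score 24 (PR 52.6) and 29 (PR 81.3).
Interpolate: 24 + (54.97 − 52.6)/(81.3 − 52.6) × (29 − 24) = 24.4

24.4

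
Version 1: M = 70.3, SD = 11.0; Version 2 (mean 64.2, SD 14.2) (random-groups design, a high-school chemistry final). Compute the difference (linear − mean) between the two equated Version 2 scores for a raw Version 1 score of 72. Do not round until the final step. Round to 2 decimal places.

0.49

Mean-equated: 72 + (64.2 − 70.3) = 65.90
Linear-equated: (14.2/11.0)(72 − 70.3) + 64.2 = 66.395
Difference = 66.395 − 65.90 = 0.49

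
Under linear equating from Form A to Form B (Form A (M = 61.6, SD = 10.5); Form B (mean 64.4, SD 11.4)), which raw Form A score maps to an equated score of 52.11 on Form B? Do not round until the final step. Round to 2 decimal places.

50.28

Invert y = (SD_Y/SD_X)(x − M_X) + M_Y:
x = (SD_X/SD_Y)(y − M_Y) + M_X = (10.5/11.4)(52.11 − 64.4) + 61.6
x = 0.921053 × -12.290 + 61.6 = 50.28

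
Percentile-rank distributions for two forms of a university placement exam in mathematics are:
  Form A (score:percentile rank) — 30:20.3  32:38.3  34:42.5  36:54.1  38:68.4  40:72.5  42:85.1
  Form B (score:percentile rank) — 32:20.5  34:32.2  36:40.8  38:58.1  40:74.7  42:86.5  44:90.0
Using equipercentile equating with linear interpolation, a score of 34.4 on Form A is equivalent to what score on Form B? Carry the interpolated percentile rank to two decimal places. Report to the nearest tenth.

PR of 34.4 on Form A: 42.5 + (34.4 − 34)/(36 − 34) × (54.1 − 42.5) = 44.82
On Form B, PR 44.82 falls between score 36 (PR 40.8) and 38 (PR 58.1).
Interpolate: 36 + (44.82 − 40.8)/(58.1 − 40.8) × (38 − 36) = 36.5

36.5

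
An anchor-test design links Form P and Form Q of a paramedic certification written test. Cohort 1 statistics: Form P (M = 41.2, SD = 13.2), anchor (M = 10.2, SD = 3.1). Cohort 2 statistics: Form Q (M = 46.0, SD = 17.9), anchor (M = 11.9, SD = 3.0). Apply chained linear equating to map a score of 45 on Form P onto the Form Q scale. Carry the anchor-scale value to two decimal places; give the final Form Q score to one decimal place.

41.2

Form P → anchor (Cohort 1): v = (3.1/13.2)(45 − 41.2) + 10.2 = 11.09
anchor → Form Q (Cohort 2): y = (17.9/3.0)(11.09 − 11.9) + 46.0 = 41.2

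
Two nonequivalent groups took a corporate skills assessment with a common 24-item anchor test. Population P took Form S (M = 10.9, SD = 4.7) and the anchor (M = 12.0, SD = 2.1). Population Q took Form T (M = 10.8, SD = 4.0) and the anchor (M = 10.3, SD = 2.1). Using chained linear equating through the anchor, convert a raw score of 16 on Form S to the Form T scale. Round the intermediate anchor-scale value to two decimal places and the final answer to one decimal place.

18.4

Form S → anchor (Population P): v = (2.1/4.7)(16 − 10.9) + 12.0 = 14.28
anchor → Form T (Population Q): y = (4.0/2.1)(14.28 − 10.3) + 10.8 = 18.4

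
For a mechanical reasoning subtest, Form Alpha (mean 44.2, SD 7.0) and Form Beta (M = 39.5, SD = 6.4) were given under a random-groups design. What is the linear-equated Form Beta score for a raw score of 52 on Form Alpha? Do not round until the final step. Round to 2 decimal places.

Linear equating: y = (SD_Y/SD_X)(x − M_X) + M_Y
y = (6.4/7.0)(52 − 44.2) + 39.5
y = 0.914286 × 7.8 + 39.5 = 7.1314 + 39.5 = 46.63

46.63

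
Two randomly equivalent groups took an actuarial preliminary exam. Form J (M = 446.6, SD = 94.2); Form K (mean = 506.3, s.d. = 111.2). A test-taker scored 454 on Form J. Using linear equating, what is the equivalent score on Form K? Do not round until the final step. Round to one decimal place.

515.0

Linear equating: y = (SD_Y/SD_X)(x − M_X) + M_Y
y = (111.2/94.2)(454 − 446.6) + 506.3
y = 1.180467 × 7.4 + 506.3 = 8.7355 + 506.3 = 515.0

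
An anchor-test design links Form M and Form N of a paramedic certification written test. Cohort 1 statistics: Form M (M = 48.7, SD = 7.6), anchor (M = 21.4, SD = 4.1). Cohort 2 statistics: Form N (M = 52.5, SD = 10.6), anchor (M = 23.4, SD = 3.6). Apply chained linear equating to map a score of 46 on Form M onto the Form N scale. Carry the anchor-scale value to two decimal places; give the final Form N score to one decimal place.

42.3

Form M → anchor (Cohort 1): v = (4.1/7.6)(46 − 48.7) + 21.4 = 19.94
anchor → Form N (Cohort 2): y = (10.6/3.6)(19.94 − 23.4) + 52.5 = 42.3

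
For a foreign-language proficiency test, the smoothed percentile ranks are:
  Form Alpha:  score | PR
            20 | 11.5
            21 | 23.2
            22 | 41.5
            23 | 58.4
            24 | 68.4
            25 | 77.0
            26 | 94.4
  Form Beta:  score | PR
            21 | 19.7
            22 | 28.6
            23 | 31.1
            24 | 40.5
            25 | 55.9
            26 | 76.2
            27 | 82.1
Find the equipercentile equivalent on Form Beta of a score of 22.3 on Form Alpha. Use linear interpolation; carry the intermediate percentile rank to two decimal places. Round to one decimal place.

PR of 22.3 on Form Alpha: 41.5 + (22.3 − 22)/(23 − 22) × (58.4 − 41.5) = 46.57
On Form Beta, PR 46.57 falls between score 24 (PR 40.5) and 25 (PR 55.9).
Interpolate: 24 + (46.57 − 40.5)/(55.9 − 40.5) × (25 − 24) = 24.4

24.4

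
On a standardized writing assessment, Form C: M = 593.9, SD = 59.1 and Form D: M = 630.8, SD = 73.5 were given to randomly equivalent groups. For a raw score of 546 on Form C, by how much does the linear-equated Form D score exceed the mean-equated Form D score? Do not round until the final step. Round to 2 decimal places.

Mean-equated: 546 + (630.8 − 593.9) = 582.90
Linear-equated: (73.5/59.1)(546 − 593.9) + 630.8 = 571.229
Difference = 571.229 − 582.90 = -11.67

-11.67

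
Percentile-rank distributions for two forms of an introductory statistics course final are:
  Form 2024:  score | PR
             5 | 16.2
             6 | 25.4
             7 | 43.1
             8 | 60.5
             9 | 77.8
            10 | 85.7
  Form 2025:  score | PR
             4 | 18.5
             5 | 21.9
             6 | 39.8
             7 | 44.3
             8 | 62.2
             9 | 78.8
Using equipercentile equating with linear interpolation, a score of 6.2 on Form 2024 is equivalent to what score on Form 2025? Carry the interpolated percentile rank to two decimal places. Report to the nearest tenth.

5.4

PR of 6.2 on Form 2024: 25.4 + (6.2 − 6)/(7 − 6) × (43.1 − 25.4) = 28.94
On Form 2025, PR 28.94 falls between score 5 (PR 21.9) and 6 (PR 39.8).
Interpolate: 5 + (28.94 − 21.9)/(39.8 − 21.9) × (6 − 5) = 5.4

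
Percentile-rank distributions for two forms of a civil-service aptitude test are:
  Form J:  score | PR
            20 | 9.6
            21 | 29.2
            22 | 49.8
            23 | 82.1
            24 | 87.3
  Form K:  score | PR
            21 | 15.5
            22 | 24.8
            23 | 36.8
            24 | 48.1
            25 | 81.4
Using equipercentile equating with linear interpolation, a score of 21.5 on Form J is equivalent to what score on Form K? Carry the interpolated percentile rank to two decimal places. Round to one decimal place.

PR of 21.5 on Form J: 29.2 + (21.5 − 21)/(22 − 21) × (49.8 − 29.2) = 39.50
On Form K, PR 39.50 falls between score 23 (PR 36.8) and 24 (PR 48.1).
Interpolate: 23 + (39.50 − 36.8)/(48.1 − 36.8) × (24 − 23) = 23.2

23.2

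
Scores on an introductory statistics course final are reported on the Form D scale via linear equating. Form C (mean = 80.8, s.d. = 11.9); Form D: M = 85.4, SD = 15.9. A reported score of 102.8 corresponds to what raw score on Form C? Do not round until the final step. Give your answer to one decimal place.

Invert y = (SD_Y/SD_X)(x − M_X) + M_Y:
x = (SD_X/SD_Y)(y − M_Y) + M_X = (11.9/15.9)(102.8 − 85.4) + 80.8
x = 0.748428 × 17.400 + 80.8 = 93.8

93.8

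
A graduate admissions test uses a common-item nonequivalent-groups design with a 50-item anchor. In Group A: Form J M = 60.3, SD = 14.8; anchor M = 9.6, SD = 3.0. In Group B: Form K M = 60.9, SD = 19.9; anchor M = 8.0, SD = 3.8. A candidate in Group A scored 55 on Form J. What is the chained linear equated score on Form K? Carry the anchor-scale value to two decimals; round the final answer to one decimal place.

Form J → anchor (Group A): v = (3.0/14.8)(55 − 60.3) + 9.6 = 8.53
anchor → Form K (Group B): y = (19.9/3.8)(8.53 − 8.0) + 60.9 = 63.7

63.7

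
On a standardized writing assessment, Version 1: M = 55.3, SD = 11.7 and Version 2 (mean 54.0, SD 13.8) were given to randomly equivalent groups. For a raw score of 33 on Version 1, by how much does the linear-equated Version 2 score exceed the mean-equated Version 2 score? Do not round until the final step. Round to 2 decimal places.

Mean-equated: 33 + (54.0 − 55.3) = 31.70
Linear-equated: (13.8/11.7)(33 − 55.3) + 54.0 = 27.697
Difference = 27.697 − 31.70 = -4.00

-4.00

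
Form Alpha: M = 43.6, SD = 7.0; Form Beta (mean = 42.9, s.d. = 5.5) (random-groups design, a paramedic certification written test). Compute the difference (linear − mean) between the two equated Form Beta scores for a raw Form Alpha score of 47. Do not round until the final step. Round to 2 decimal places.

Mean-equated: 47 + (42.9 − 43.6) = 46.30
Linear-equated: (5.5/7.0)(47 − 43.6) + 42.9 = 45.571
Difference = 45.571 − 46.30 = -0.73

-0.73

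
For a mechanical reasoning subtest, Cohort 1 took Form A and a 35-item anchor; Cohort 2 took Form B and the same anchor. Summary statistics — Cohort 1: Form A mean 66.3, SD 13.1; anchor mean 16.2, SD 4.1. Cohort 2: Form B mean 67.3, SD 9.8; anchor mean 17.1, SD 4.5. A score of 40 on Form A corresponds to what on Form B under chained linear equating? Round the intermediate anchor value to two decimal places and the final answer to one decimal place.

Form A → anchor (Cohort 1): v = (4.1/13.1)(40 − 66.3) + 16.2 = 7.97
anchor → Form B (Cohort 2): y = (9.8/4.5)(7.97 − 17.1) + 67.3 = 47.4

47.4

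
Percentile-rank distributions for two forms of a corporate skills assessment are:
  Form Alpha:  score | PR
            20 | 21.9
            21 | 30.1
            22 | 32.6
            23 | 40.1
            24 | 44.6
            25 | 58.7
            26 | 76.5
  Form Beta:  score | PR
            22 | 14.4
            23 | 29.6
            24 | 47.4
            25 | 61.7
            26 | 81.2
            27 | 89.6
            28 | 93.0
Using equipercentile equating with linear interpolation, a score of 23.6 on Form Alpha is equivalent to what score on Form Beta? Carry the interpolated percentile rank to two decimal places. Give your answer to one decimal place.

PR of 23.6 on Form Alpha: 40.1 + (23.6 − 23)/(24 − 23) × (44.6 − 40.1) = 42.80
On Form Beta, PR 42.80 falls between score 23 (PR 29.6) and 24 (PR 47.4).
Interpolate: 23 + (42.80 − 29.6)/(47.4 − 29.6) × (24 − 23) = 23.7

23.7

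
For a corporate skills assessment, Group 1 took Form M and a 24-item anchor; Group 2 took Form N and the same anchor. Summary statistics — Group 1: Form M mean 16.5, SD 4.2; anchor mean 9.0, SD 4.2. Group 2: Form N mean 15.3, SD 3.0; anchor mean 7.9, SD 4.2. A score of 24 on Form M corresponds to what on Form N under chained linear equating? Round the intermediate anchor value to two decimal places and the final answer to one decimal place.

21.4

Form M → anchor (Group 1): v = (4.2/4.2)(24 − 16.5) + 9.0 = 16.50
anchor → Form N (Group 2): y = (3.0/4.2)(16.50 − 7.9) + 15.3 = 21.4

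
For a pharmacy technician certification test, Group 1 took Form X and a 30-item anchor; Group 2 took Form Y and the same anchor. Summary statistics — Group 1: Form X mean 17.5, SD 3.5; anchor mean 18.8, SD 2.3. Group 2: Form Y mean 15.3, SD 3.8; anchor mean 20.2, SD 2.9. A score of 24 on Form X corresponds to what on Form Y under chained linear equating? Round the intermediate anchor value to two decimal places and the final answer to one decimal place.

19.1

Form X → anchor (Group 1): v = (2.3/3.5)(24 − 17.5) + 18.8 = 23.07
anchor → Form Y (Group 2): y = (3.8/2.9)(23.07 − 20.2) + 15.3 = 19.1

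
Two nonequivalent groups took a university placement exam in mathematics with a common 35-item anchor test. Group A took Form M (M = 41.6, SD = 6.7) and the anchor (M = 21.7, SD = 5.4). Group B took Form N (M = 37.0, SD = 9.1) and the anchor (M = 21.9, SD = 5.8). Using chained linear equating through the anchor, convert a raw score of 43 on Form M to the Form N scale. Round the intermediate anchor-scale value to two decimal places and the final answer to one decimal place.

38.5

Form M → anchor (Group A): v = (5.4/6.7)(43 − 41.6) + 21.7 = 22.83
anchor → Form N (Group B): y = (9.1/5.8)(22.83 − 21.9) + 37.0 = 38.5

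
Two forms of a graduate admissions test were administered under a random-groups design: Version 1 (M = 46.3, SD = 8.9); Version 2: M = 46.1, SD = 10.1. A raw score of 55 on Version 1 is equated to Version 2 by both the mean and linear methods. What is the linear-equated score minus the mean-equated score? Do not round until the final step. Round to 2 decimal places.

Mean-equated: 55 + (46.1 − 46.3) = 54.80
Linear-equated: (10.1/8.9)(55 − 46.3) + 46.1 = 55.973
Difference = 55.973 − 54.80 = 1.17

1.17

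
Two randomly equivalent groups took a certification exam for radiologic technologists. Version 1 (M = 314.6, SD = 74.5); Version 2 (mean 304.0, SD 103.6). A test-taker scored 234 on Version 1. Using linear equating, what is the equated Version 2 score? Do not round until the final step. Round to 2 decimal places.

Linear equating: y = (SD_Y/SD_X)(x − M_X) + M_Y
y = (103.6/74.5)(234 − 314.6) + 304.0
y = 1.390604 × -80.6 + 304.0 = -112.0827 + 304.0 = 191.92

191.92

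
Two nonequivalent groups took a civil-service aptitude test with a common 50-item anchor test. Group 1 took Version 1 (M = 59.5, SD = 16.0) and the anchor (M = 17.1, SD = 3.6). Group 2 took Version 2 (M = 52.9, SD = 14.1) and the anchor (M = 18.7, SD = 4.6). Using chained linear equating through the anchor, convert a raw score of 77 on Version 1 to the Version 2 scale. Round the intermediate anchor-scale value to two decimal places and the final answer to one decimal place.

Version 1 → anchor (Group 1): v = (3.6/16.0)(77 − 59.5) + 17.1 = 21.04
anchor → Version 2 (Group 2): y = (14.1/4.6)(21.04 − 18.7) + 52.9 = 60.1

60.1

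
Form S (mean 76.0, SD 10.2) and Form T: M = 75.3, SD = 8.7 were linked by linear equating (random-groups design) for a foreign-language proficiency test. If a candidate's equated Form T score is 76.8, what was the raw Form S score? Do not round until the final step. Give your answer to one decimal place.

Invert y = (SD_Y/SD_X)(x − M_X) + M_Y:
x = (SD_X/SD_Y)(y − M_Y) + M_X = (10.2/8.7)(76.8 − 75.3) + 76.0
x = 1.172414 × 1.500 + 76.0 = 77.8

77.8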